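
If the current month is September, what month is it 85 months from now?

October

85 − 7·12 = 1, so 85 ≡ 1 (mod 12).
September + 1 month → October.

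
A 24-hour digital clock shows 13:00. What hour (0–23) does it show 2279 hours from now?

2279 = 94·24 + 23, so 2279 mod 24 = 23.
(13 + 23) mod 24 = 12.

12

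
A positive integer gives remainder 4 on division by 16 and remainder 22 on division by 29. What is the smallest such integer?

196

x ≡ 4 (mod 16) gives x ∈ {4, 20, 36, 52, 68, 84, 100, 116, …}.
The first of these with x mod 29 = 22 is 196.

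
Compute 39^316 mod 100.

Square-and-reduce mod 100: 39^1≡39, 39^2≡21, 39^4≡41, 39^8≡81, 39^16≡61, 39^32≡21, 39^64≡41, 39^128≡81, 39^256≡61.
316 = 4 + 8 + 16 + 32 + 256, so 39^316 ≡ 41·81·61·21·61 ≡ 61 (mod 100).

61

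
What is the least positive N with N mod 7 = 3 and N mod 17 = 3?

3

Since 17·5 ≡ 1 (mod 7), take x = 3 + 17·((3−3)·5 mod 7) = 3 + 17·0 = 3.
Check: 3 mod 7 = 3, 3 mod 17 = 3.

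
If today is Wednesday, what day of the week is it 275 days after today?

275 mod 7 = 2 (since 39·7 = 273).
Wednesday + 2 days → Friday.

Friday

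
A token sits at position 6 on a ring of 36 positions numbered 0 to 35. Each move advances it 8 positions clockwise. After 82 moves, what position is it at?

82·8 = 656.
656 = 18·36 + 8, so 656 mod 36 = 8.
(6 + 8) mod 36 = 14.

14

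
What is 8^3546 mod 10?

The units digit of 8^n cycles with period 4: 8, 4, 2, 6, …
3546 mod 4 = 2, so the last digit matches 8^2 = 4.

4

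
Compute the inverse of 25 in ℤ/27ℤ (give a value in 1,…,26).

27 = 1·25 + 2
25 = 12·2 + 1
2 = 2·1 + 0
Back-substituting gives 25·13 ≡ 1 (mod 27).

13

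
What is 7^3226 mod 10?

Powers of 7 mod 10 repeat with period 4: 7, 9, 3, 1.
3226 leaves remainder 2 on division by 4, so 7^3226 ends in 9.

9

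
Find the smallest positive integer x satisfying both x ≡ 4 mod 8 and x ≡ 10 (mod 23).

x ≡ 4 (mod 8) gives x ∈ {4, 12, 20, 28, 36, 44, 52, 60, …}.
The first of these with x mod 23 = 10 is 148.

148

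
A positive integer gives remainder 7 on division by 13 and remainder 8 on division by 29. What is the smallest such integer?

x ≡ 7 (mod 13) gives x ∈ {7, 20, 33, 46, 59, 72, 85, 98, …}.
The first of these with x mod 29 = 8 is 124.

124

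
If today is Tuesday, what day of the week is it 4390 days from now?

Wednesday

Dividing 4390 by 7 gives quotient 627 and remainder 1.
Tuesday + 1 day → Wednesday.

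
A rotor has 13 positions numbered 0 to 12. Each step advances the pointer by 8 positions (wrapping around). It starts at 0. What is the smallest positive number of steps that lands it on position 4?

7

8⁻¹ ≡ 5 (mod 13) because 8·5 = 40 = 3·13 + 1.
So x ≡ 5·4 = 20 ≡ 7 (mod 13).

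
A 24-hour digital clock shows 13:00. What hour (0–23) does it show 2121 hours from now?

2121 − 88·24 = 9, so 2121 ≡ 9 (mod 24).
(13 + 9) mod 24 = 22.

22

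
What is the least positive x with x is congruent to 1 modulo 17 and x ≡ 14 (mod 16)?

Since 16·16 ≡ 1 (mod 17), take x = 14 + 16·((1−14)·16 mod 17) = 14 + 16·13 = 222.
Check: 222 mod 17 = 1, 222 mod 16 = 14.

222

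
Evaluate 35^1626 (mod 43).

21

Square-and-reduce mod 43: 35^1≡35, 35^2≡21, 35^4≡11, 35^8≡35, 35^16≡21, 35^32≡11, 35^64≡35, 35^128≡21, 35^256≡11, 35^512≡35, 35^1024≡21.
Since 1626 = 2 + 8 + 16 + 64 + 512 + 1024 in binary, 35^1626 ≡ 21·35·21·35·35·21 ≡ 21 (mod 43).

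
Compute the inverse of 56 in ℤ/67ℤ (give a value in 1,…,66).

56·6 = 336 = 5·67 + 1, so 56⁻¹ ≡ 6 (mod 67).

6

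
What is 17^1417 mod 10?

Powers of 7 mod 10 repeat with period 4: 7, 9, 3, 1.
1417 mod 4 = 1, so the last digit matches 7^1 = 7.

7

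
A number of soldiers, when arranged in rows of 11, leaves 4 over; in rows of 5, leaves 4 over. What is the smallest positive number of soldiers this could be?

4

Since 5·9 ≡ 1 (mod 11), take x = 4 + 5·((4−4)·9 mod 11) = 4 + 5·0 = 4.
Check: 4 mod 11 = 4, 4 mod 5 = 4.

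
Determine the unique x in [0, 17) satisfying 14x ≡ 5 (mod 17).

4

The inverse of 14 mod 17 is 11 (since 14·11 = 154 ≡ 1).
Multiplying both sides by 11: x ≡ 11·5 = 55 ≡ 4 (mod 17).
Check: 14·4 = 56 = 3·17 + 5.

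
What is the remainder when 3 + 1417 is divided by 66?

1417 mod 66 = 31 (since 21·66 = 1386).
(3 + 31) mod 66 = 34.

34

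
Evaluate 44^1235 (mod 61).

Square-and-reduce mod 61: 44^1≡44, 44^2≡45, 44^4≡12, 44^8≡22, 44^16≡57, 44^32≡16, 44^64≡12, 44^128≡22, 44^256≡57, 44^512≡16, 44^1024≡12.
Since 1235 = 1 + 2 + 16 + 64 + 128 + 1024 in binary, 44^1235 ≡ 44·45·57·12·22·12 ≡ 21 (mod 61).

21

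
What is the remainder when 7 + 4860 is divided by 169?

4860 − 28·169 = 128, so 4860 ≡ 128 (mod 169).
(7 + 128) mod 169 = 135.

135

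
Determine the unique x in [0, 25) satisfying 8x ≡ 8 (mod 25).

8⁻¹ ≡ 22 (mod 25) because 8·22 = 176 = 7·25 + 1.
Multiplying both sides by 22: x ≡ 22·8 = 176 ≡ 1 (mod 25).

1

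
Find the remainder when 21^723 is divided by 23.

20

Successive squares of 21 mod 23: 21^1≡21, 21^2≡4, 21^4≡16, 21^8≡3, 21^16≡9, 21^32≡12, 21^64≡6, 21^128≡13, 21^256≡8, 21^512≡18.
723 = 1 + 2 + 16 + 64 + 128 + 512, so 21^723 ≡ 21·4·9·6·13·18 ≡ 20 (mod 23).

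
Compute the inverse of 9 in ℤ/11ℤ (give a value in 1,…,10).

11 = 1·9 + 2
9 = 4·2 + 1
2 = 2·1 + 0
Back-substituting gives 9·5 ≡ 1 (mod 11).

5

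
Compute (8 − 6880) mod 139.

78

6880 mod 139 = 69 (since 49·139 = 6811).
(8 − 69) mod 139 = 78.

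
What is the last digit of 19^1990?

1

Last digits of 9^n: 9, 1 (period 2).
1990 mod 2 = 0, so the last digit matches 9^2 = 1.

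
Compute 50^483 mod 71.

Successive squares of 50 mod 71: 50^1≡50, 50^2≡15, 50^4≡12, 50^8≡2, 50^16≡4, 50^32≡16, 50^64≡43, 50^128≡3, 50^256≡9.
Since 483 = 1 + 2 + 32 + 64 + 128 + 256 in binary, 50^483 ≡ 50·15·16·43·3·9 ≡ 25 (mod 71).

25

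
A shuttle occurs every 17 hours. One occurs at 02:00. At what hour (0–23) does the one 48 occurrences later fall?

2

48·17 = 816.
Dividing 816 by 24 gives quotient 34 and remainder 0.
(2 + 0) mod 24 = 2.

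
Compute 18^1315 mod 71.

Successive squares of 18 mod 71: 18^1≡18, 18^2≡40, 18^4≡38, 18^8≡24, 18^16≡8, 18^32≡64, 18^64≡49, 18^128≡58, 18^256≡27, 18^512≡19, 18^1024≡6.
1315 = 1 + 2 + 32 + 256 + 1024, so 18^1315 ≡ 18·40·64·27·6 ≡ 20 (mod 71).

20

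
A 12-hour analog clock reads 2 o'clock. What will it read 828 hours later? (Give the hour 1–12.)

2

828 = 69·12 + 0, so 828 mod 12 = 0.
2 + 0 → 2 on a 12-hour dial.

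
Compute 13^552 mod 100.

Successive squares of 13 mod 100: 13^1≡13, 13^2≡69, 13^4≡61, 13^8≡21, 13^16≡41, 13^32≡81, 13^64≡61, 13^128≡21, 13^256≡41, 13^512≡81.
552 = 8 + 32 + 512, so 13^552 ≡ 21·81·81 ≡ 81 (mod 100).

81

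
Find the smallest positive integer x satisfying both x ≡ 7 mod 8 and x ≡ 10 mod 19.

x ≡ 7 (mod 8) gives x ∈ {7, 15, 23, 31, 39, 47, 55, 63, …}.
The first of these with x mod 19 = 10 is 143.

143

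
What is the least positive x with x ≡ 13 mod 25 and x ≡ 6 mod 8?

38

Since 8·22 ≡ 1 (mod 25), take x = 6 + 8·((13−6)·22 mod 25) = 6 + 8·4 = 38.
Check: 38 mod 25 = 13, 38 mod 8 = 6.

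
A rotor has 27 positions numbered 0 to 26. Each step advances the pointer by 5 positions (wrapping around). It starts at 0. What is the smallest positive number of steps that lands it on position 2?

5⁻¹ ≡ 11 (mod 27) because 5·11 = 55 = 2·27 + 1.
Multiplying both sides by 11: x ≡ 11·2 = 22 ≡ 22 (mod 27).
Check: 5·22 = 110 = 4·27 + 2.

22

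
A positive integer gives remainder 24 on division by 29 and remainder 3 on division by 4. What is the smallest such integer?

x ≡ 3 (mod 4) gives x ∈ {3, 7, 11, 15, 19, 23, 27, 31, …}.
The first of these with x mod 29 = 24 is 111.

111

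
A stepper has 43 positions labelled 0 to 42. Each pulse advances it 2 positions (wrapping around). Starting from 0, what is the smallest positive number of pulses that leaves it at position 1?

2·22 = 44 = 1·43 + 1, so 2⁻¹ ≡ 22 (mod 43).

22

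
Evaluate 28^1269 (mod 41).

Successive squares of 28 mod 41: 28^1≡28, 28^2≡5, 28^4≡25, 28^8≡10, 28^16≡18, 28^32≡37, 28^64≡16, 28^128≡10, 28^256≡18, 28^512≡37, 28^1024≡16.
1269 = 1 + 4 + 16 + 32 + 64 + 128 + 1024, so 28^1269 ≡ 28·25·18·37·16·10·16 ≡ 7 (mod 41).

7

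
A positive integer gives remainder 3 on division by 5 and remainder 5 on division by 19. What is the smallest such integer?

x ≡ 3 (mod 5) gives x ∈ {3, 8, 13, 18, 23, 28, 33, 38, …}.
The first of these with x mod 19 = 5 is 43.

43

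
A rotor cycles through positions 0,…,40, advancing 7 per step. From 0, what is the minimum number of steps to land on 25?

7⁻¹ ≡ 6 (mod 41) because 7·6 = 42 = 1·41 + 1.
So x ≡ 6·25 = 150 ≡ 27 (mod 41).
Check: 7·27 = 189 = 4·41 + 25.

27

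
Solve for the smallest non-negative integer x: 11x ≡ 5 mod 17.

2

The inverse of 11 mod 17 is 14 (since 11·14 = 154 ≡ 1).
So x ≡ 14·5 = 70 ≡ 2 (mod 17).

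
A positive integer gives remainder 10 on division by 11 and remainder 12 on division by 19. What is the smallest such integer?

x ≡ 10 (mod 11) gives x ∈ {10, 21, 32, 43, 54, 65, 76, 87, …}.
The first of these with x mod 19 = 12 is 164.

164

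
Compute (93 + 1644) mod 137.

93

Dividing 1644 by 137 gives quotient 12 and remainder 0.
(93 + 0) mod 137 = 93.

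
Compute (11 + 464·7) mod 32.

464·7 = 3248.
Dividing 3248 by 32 gives quotient 101 and remainder 16.
(11 + 16) mod 32 = 27.

27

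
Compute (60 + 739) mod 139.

104

739 = 5·139 + 44, so 739 mod 139 = 44.
(60 + 44) mod 139 = 104.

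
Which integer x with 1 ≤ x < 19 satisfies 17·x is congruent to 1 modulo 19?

9

17·9 = 153 = 8·19 + 1, so 17⁻¹ ≡ 9 (mod 19).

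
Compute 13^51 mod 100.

Square-and-reduce mod 100: 13^1≡13, 13^2≡69, 13^4≡61, 13^8≡21, 13^16≡41, 13^32≡81.
Since 51 = 1 + 2 + 16 + 32 in binary, 13^51 ≡ 13·69·41·81 ≡ 37 (mod 100).

37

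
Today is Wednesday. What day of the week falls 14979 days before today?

Thursday

14979 − 2139·7 = 6, so 14979 ≡ 6 (mod 7).
Wednesday − 6 days → Thursday.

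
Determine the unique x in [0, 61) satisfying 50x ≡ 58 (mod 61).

The inverse of 50 mod 61 is 11 (since 50·11 = 550 ≡ 1).
So x ≡ 11·58 = 638 ≡ 28 (mod 61).

28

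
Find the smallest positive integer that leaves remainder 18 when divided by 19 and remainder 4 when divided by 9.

x ≡ 4 (mod 9) gives x ∈ {4, 13, 22, 31, 40, 49, 58, 67, …}.
The first of these with x mod 19 = 18 is 94.

94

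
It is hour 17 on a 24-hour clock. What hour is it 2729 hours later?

Dividing 2729 by 24 gives quotient 113 and remainder 17.
(17 + 17) mod 24 = 10.

10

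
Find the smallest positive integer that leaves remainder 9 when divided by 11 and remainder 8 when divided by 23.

31

x ≡ 9 (mod 11) gives x ∈ {9, 20, 31}.
The first of these with x mod 23 = 8 is 31.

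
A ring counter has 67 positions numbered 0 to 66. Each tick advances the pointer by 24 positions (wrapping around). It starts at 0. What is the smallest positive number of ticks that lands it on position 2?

The inverse of 24 mod 67 is 14 (since 24·14 = 336 ≡ 1).
Multiplying both sides by 14: x ≡ 14·2 = 28 ≡ 28 (mod 67).

28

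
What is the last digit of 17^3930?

The units digit of 17^n cycles with period 4: 7, 9, 3, 1, …
3930 leaves remainder 2 on division by 4, so 17^3930 ends in 9.

9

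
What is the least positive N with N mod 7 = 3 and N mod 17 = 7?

x ≡ 3 (mod 7) gives x ∈ {3, 10, 17, 24}.
The first of these with x mod 17 = 7 is 24.

24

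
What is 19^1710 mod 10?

Last digits of 9^n: 9, 1 (period 2).
1710 mod 2 = 0, so the last digit matches 9^2 = 1.

1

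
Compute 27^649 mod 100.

Successive squares of 27 mod 100: 27^1≡27, 27^2≡29, 27^4≡41, 27^8≡81, 27^16≡61, 27^32≡21, 27^64≡41, 27^128≡81, 27^256≡61, 27^512≡21.
649 = 1 + 8 + 128 + 512, so 27^649 ≡ 27·81·81·21 ≡ 87 (mod 100).

87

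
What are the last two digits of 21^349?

By repeated squaring mod 100: 21^1≡21, 21^2≡41, 21^4≡81, 21^8≡61, 21^16≡21, 21^32≡41, 21^64≡81, 21^128≡61, 21^256≡21.
349 = 1 + 4 + 8 + 16 + 64 + 256, so 21^349 ≡ 21·81·61·21·81·21 ≡ 81 (mod 100).

81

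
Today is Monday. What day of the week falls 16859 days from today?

Thursday

16859 mod 7 = 3 (since 2408·7 = 16856).
Monday + 3 days → Thursday.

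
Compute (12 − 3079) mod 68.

3079 mod 68 = 19 (since 45·68 = 3060).
(12 − 19) mod 68 = 61.

61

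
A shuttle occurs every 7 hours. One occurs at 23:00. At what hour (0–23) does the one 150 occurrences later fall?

150·7 = 1050.
1050 = 43·24 + 18, so 1050 mod 24 = 18.
(23 + 18) mod 24 = 17.

17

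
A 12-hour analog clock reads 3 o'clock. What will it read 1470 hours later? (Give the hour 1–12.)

9

Dividing 1470 by 12 gives quotient 122 and remainder 6.
3 + 6 → 9 on a 12-hour dial.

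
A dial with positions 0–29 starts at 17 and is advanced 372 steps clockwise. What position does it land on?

29

Dividing 372 by 30 gives quotient 12 and remainder 12.
(17 + 12) mod 30 = 29.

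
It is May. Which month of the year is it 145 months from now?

June

145 = 12·12 + 1, so 145 mod 12 = 1.
May + 1 month → June.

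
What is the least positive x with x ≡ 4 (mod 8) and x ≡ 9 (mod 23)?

x ≡ 4 (mod 8) gives x ∈ {4, 12, 20, 28, 36, 44, 52, 60, …}.
The first of these with x mod 23 = 9 is 124.

124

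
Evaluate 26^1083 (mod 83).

33

Successive squares of 26 mod 83: 26^1≡26, 26^2≡12, 26^4≡61, 26^8≡69, 26^16≡30, 26^32≡70, 26^64≡3, 26^128≡9, 26^256≡81, 26^512≡4, 26^1024≡16.
1083 = 1 + 2 + 8 + 16 + 32 + 1024, so 26^1083 ≡ 26·12·69·30·70·16 ≡ 33 (mod 83).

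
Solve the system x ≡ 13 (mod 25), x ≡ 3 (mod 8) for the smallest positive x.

163

x ≡ 3 (mod 8) gives x ∈ {3, 11, 19, 27, 35, 43, 51, 59, …}.
The first of these with x mod 25 = 13 is 163.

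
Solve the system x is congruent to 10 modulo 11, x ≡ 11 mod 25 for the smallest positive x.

Since 25·4 ≡ 1 (mod 11), take x = 11 + 25·((10−11)·4 mod 11) = 11 + 25·7 = 186.
Check: 186 mod 11 = 10, 186 mod 25 = 11.

186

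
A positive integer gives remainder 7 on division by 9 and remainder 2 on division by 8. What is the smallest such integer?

34

x ≡ 2 (mod 8) gives x ∈ {2, 10, 18, 26, 34}.
The first of these with x mod 9 = 7 is 34.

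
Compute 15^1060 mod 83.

Square-and-reduce mod 83: 15^1≡15, 15^2≡59, 15^4≡78, 15^8≡25, 15^16≡44, 15^32≡27, 15^64≡65, 15^128≡75, 15^256≡64, 15^512≡29, 15^1024≡11.
1060 = 4 + 32 + 1024, so 15^1060 ≡ 78·27·11 ≡ 9 (mod 83).

9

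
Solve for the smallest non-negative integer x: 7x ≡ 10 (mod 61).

45

7⁻¹ ≡ 35 (mod 61) because 7·35 = 245 = 4·61 + 1.
So x ≡ 35·10 = 350 ≡ 45 (mod 61).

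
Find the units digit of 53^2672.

Last digits of 3^n: 3, 9, 7, 1 (period 4).
2672 leaves remainder 0 on division by 4, so 53^2672 ends in 1.

1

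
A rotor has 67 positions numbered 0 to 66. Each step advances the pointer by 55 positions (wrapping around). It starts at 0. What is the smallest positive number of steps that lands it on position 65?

56

55⁻¹ ≡ 39 (mod 67) because 55·39 = 2145 = 32·67 + 1.
So x ≡ 39·65 = 2535 ≡ 56 (mod 67).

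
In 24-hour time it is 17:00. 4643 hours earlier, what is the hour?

6

4643 − 193·24 = 11, so 4643 ≡ 11 (mod 24).
(17 − 11) mod 24 = 6.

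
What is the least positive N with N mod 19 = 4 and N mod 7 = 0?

Since 7·11 ≡ 1 (mod 19), take x = 0 + 7·((4−0)·11 mod 19) = 0 + 7·6 = 42.
Check: 42 mod 19 = 4, 42 mod 7 = 0.

42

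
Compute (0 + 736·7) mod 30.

736·7 = 5152.
5152 − 171·30 = 22, so 5152 ≡ 22 (mod 30).
(0 + 22) mod 30 = 22.

22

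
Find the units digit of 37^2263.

3

The units digit of 37^n cycles with period 4: 7, 9, 3, 1, …
2263 leaves remainder 3 on division by 4, so 37^2263 ends in 3.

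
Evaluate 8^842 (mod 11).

9

By repeated squaring mod 11: 8^1≡8, 8^2≡9, 8^4≡4, 8^8≡5, 8^16≡3, 8^32≡9, 8^64≡4, 8^128≡5, 8^256≡3, 8^512≡9.
842 = 2 + 8 + 64 + 256 + 512, so 8^842 ≡ 9·5·4·3·9 ≡ 9 (mod 11).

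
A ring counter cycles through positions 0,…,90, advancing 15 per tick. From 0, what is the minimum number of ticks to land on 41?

27

15⁻¹ ≡ 85 (mod 91) because 15·85 = 1275 = 14·91 + 1.
So x ≡ 85·41 = 3485 ≡ 27 (mod 91).
Check: 15·27 = 405 = 4·91 + 41.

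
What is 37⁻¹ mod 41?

10

37·10 = 370 = 9·41 + 1, so 37⁻¹ ≡ 10 (mod 41).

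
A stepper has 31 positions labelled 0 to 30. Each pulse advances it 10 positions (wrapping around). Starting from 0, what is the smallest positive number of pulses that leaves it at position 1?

28

31 = 3·10 + 1
10 = 10·1 + 0
Back-substituting gives 10·28 ≡ 1 (mod 31).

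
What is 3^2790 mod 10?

Last digits of 3^n: 3, 9, 7, 1 (period 4).
2790 mod 4 = 2, so the last digit matches 3^2 = 9.

9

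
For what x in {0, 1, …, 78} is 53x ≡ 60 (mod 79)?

The inverse of 53 mod 79 is 3 (since 53·3 = 159 ≡ 1).
So x ≡ 3·60 = 180 ≡ 22 (mod 79).
Check: 53·22 = 1166 = 14·79 + 60.

22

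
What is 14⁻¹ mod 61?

48

14·48 = 672 = 11·61 + 1, so 14⁻¹ ≡ 48 (mod 61).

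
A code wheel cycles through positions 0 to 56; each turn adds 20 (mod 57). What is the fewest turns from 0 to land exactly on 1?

57 = 2·20 + 17
20 = 1·17 + 3
17 = 5·3 + 2
3 = 1·2 + 1
2 = 2·1 + 0
Back-substituting gives 20·20 ≡ 1 (mod 57).

20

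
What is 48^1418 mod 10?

4

Powers of 8 mod 10 repeat with period 4: 8, 4, 2, 6.
1418 mod 4 = 2, so the last digit matches 8^2 = 4.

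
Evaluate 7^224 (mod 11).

Square-and-reduce mod 11: 7^1≡7, 7^2≡5, 7^4≡3, 7^8≡9, 7^16≡4, 7^32≡5, 7^64≡3, 7^128≡9.
224 = 32 + 64 + 128, so 7^224 ≡ 5·3·9 ≡ 3 (mod 11).

3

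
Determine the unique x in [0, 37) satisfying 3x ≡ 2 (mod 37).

13

3⁻¹ ≡ 25 (mod 37) because 3·25 = 75 = 2·37 + 1.
Multiplying both sides by 25: x ≡ 25·2 = 50 ≡ 13 (mod 37).
Check: 3·13 = 39 = 1·37 + 2.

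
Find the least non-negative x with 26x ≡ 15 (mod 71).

47

The inverse of 26 mod 71 is 41 (since 26·41 = 1066 ≡ 1).
Multiplying both sides by 41: x ≡ 41·15 = 615 ≡ 47 (mod 71).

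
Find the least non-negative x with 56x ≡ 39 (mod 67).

33

The inverse of 56 mod 67 is 6 (since 56·6 = 336 ≡ 1).
So x ≡ 6·39 = 234 ≡ 33 (mod 67).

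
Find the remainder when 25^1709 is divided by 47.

27

By repeated squaring mod 47: 25^1≡25, 25^2≡14, 25^4≡8, 25^8≡17, 25^16≡7, 25^32≡2, 25^64≡4, 25^128≡16, 25^256≡21, 25^512≡18, 25^1024≡42.
Since 1709 = 1 + 4 + 8 + 32 + 128 + 512 + 1024 in binary, 25^1709 ≡ 25·8·17·2·16·18·42 ≡ 27 (mod 47).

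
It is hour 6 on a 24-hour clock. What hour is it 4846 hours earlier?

8

Dividing 4846 by 24 gives quotient 201 and remainder 22.
(6 − 22) mod 24 = 8.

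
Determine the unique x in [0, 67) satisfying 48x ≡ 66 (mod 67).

60

The inverse of 48 mod 67 is 7 (since 48·7 = 336 ≡ 1).
So x ≡ 7·66 = 462 ≡ 60 (mod 67).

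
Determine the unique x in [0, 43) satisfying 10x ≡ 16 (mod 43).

36

10⁻¹ ≡ 13 (mod 43) because 10·13 = 130 = 3·43 + 1.
Multiplying both sides by 13: x ≡ 13·16 = 208 ≡ 36 (mod 43).
Check: 10·36 = 360 = 8·43 + 16.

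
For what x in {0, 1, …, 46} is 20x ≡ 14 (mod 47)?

43

20⁻¹ ≡ 40 (mod 47) because 20·40 = 800 = 17·47 + 1.
Multiplying both sides by 40: x ≡ 40·14 = 560 ≡ 43 (mod 47).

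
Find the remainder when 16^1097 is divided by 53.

24

Successive squares of 16 mod 53: 16^1≡16, 16^2≡44, 16^4≡28, 16^8≡42, 16^16≡15, 16^32≡13, 16^64≡10, 16^128≡47, 16^256≡36, 16^512≡24, 16^1024≡46.
1097 = 1 + 8 + 64 + 1024, so 16^1097 ≡ 16·42·10·46 ≡ 24 (mod 53).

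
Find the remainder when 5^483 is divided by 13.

Successive squares of 5 mod 13: 5^1≡5, 5^2≡12, 5^4≡1, 5^8≡1, 5^16≡1, 5^32≡1, 5^64≡1, 5^128≡1, 5^256≡1.
Since 483 = 1 + 2 + 32 + 64 + 128 + 256 in binary, 5^483 ≡ 5·12·1·1·1·1 ≡ 8 (mod 13).

8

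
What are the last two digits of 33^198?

By repeated squaring mod 100: 33^1≡33, 33^2≡89, 33^4≡21, 33^8≡41, 33^16≡81, 33^32≡61, 33^64≡21, 33^128≡41.
Since 198 = 2 + 4 + 64 + 128 in binary, 33^198 ≡ 89·21·21·41 ≡ 9 (mod 100).

09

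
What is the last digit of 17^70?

The units digit of 17^n cycles with period 4: 7, 9, 3, 1, …
70 mod 4 = 2, so the last digit matches 7^2 = 9.

9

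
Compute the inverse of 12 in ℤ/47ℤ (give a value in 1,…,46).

47 = 3·12 + 11
12 = 1·11 + 1
11 = 11·1 + 0
Back-substituting gives 12·4 ≡ 1 (mod 47).

4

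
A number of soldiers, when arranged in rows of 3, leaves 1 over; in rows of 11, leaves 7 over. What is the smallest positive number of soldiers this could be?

Since 11·2 ≡ 1 (mod 3), take x = 7 + 11·((1−7)·2 mod 3) = 7 + 11·0 = 7.
Check: 7 mod 3 = 1, 7 mod 11 = 7.

7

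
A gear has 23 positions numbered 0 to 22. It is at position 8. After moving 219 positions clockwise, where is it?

219 − 9·23 = 12, so 219 ≡ 12 (mod 23).
(8 + 12) mod 23 = 20.

20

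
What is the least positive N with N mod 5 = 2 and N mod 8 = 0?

32

x ≡ 2 (mod 5) gives x ∈ {2, 7, 12, 17, 22, 27, 32}.
The first of these with x mod 8 = 0 is 32.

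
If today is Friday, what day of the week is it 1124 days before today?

Monday

Dividing 1124 by 7 gives quotient 160 and remainder 4.
Friday − 4 days → Monday.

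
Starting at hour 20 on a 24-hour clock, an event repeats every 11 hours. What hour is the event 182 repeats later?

6

182·11 = 2002.
Dividing 2002 by 24 gives quotient 83 and remainder 10.
(20 + 10) mod 24 = 6.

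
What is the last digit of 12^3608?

6

Last digits of 2^n: 2, 4, 8, 6 (period 4).
3608 leaves remainder 0 on division by 4, so 12^3608 ends in 6.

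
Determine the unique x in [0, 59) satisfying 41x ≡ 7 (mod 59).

16

41⁻¹ ≡ 36 (mod 59) because 41·36 = 1476 = 25·59 + 1.
So x ≡ 36·7 = 252 ≡ 16 (mod 59).
Check: 41·16 = 656 = 11·59 + 7.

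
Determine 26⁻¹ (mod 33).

33 = 1·26 + 7
26 = 3·7 + 5
7 = 1·5 + 2
5 = 2·2 + 1
2 = 2·1 + 0
Back-substituting gives 26·14 ≡ 1 (mod 33).

14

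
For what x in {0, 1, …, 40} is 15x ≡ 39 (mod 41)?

19

15⁻¹ ≡ 11 (mod 41) because 15·11 = 165 = 4·41 + 1.
Multiplying both sides by 11: x ≡ 11·39 = 429 ≡ 19 (mod 41).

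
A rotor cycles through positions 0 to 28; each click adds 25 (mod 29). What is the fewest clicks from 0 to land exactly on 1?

25·7 = 175 = 6·29 + 1, so 25⁻¹ ≡ 7 (mod 29).

7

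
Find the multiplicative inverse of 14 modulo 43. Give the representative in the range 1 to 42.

40

43 = 3·14 + 1
14 = 14·1 + 0
Back-substituting gives 14·40 ≡ 1 (mod 43).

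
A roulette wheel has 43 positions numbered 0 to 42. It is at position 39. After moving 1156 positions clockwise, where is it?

1156 = 26·43 + 38, so 1156 mod 43 = 38.
(39 + 38) mod 43 = 34.

34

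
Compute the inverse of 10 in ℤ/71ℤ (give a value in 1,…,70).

10·64 = 640 = 9·71 + 1, so 10⁻¹ ≡ 64 (mod 71).

64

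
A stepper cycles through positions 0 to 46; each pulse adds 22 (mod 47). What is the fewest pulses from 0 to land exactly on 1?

15

22·15 = 330 = 7·47 + 1, so 22⁻¹ ≡ 15 (mod 47).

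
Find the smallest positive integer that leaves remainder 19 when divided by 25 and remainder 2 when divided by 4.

x ≡ 2 (mod 4) gives x ∈ {2, 6, 10, 14, 18, 22, 26, 30, …}.
The first of these with x mod 25 = 19 is 94.

94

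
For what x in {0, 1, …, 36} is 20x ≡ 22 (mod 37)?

27

The inverse of 20 mod 37 is 13 (since 20·13 = 260 ≡ 1).
Multiplying both sides by 13: x ≡ 13·22 = 286 ≡ 27 (mod 37).
Check: 20·27 = 540 = 14·37 + 22.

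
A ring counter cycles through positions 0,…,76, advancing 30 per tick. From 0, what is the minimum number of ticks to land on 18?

16

30⁻¹ ≡ 18 (mod 77) because 30·18 = 540 = 7·77 + 1.
Multiplying both sides by 18: x ≡ 18·18 = 324 ≡ 16 (mod 77).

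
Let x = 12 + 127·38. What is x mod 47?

127·38 = 4826.
4826 = 102·47 + 32, so 4826 mod 47 = 32.
(12 + 32) mod 47 = 44.

44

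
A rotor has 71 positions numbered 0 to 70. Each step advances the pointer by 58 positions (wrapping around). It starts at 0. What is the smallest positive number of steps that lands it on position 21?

58⁻¹ ≡ 60 (mod 71) because 58·60 = 3480 = 49·71 + 1.
So x ≡ 60·21 = 1260 ≡ 53 (mod 71).
Check: 58·53 = 3074 = 43·71 + 21.

53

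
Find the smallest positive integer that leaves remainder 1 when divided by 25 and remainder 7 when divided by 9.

151

Since 9·14 ≡ 1 (mod 25), take x = 7 + 9·((1−7)·14 mod 25) = 7 + 9·16 = 151.
Check: 151 mod 25 = 1, 151 mod 9 = 7.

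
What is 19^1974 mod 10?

The units digit of 19^n cycles with period 2: 9, 1, …
1974 mod 2 = 0, so the last digit matches 9^2 = 1.

1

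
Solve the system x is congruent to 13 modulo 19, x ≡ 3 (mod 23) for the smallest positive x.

x ≡ 13 (mod 19) gives x ∈ {13, 32, 51, 70, 89, 108, 127, 146, …}.
The first of these with x mod 23 = 3 is 279.

279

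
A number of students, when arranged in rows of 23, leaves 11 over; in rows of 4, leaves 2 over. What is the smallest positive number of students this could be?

x ≡ 2 (mod 4) gives x ∈ {2, 6, 10, 14, 18, 22, 26, 30, …}.
The first of these with x mod 23 = 11 is 34.

34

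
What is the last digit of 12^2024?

6

Powers of 2 mod 10 repeat with period 4: 2, 4, 8, 6.
2024 mod 4 = 0, so the last digit matches 2^4 = 6.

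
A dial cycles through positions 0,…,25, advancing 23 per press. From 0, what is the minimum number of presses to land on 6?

The inverse of 23 mod 26 is 17 (since 23·17 = 391 ≡ 1).
So x ≡ 17·6 = 102 ≡ 24 (mod 26).

24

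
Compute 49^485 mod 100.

49

Successive squares of 49 mod 100: 49^1≡49, 49^2≡1, 49^4≡1, 49^8≡1, 49^16≡1, 49^32≡1, 49^64≡1, 49^128≡1, 49^256≡1.
Since 485 = 1 + 4 + 32 + 64 + 128 + 256 in binary, 49^485 ≡ 49·1·1·1·1·1 ≡ 49 (mod 100).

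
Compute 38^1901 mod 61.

38

Square-and-reduce mod 61: 38^1≡38, 38^2≡41, 38^4≡34, 38^8≡58, 38^16≡9, 38^32≡20, 38^64≡34, 38^128≡58, 38^256≡9, 38^512≡20, 38^1024≡34.
Since 1901 = 1 + 4 + 8 + 32 + 64 + 256 + 512 + 1024 in binary, 38^1901 ≡ 38·34·58·20·34·9·20·34 ≡ 38 (mod 61).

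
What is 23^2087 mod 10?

Last digits of 3^n: 3, 9, 7, 1 (period 4).
2087 leaves remainder 3 on division by 4, so 23^2087 ends in 7.

7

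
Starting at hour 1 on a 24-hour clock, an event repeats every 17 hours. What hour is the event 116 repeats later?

5

116·17 = 1972.
1972 − 82·24 = 4, so 1972 ≡ 4 (mod 24).
(1 + 4) mod 24 = 5.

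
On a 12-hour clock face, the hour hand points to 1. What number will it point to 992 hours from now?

992 mod 12 = 8 (since 82·12 = 984).
1 + 8 → 9 on a 12-hour dial.

9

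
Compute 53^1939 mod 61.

38

Successive squares of 53 mod 61: 53^1≡53, 53^2≡3, 53^4≡9, 53^8≡20, 53^16≡34, 53^32≡58, 53^64≡9, 53^128≡20, 53^256≡34, 53^512≡58, 53^1024≡9.
1939 = 1 + 2 + 16 + 128 + 256 + 512 + 1024, so 53^1939 ≡ 53·3·34·20·34·58·9 ≡ 38 (mod 61).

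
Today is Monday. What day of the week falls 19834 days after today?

Thursday

Dividing 19834 by 7 gives quotient 2833 and remainder 3.
Monday + 3 days → Thursday.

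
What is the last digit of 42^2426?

The units digit of 42^n cycles with period 4: 2, 4, 8, 6, …
2426 mod 4 = 2, so the last digit matches 2^2 = 4.

4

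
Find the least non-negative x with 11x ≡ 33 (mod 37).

3

The inverse of 11 mod 37 is 27 (since 11·27 = 297 ≡ 1).
Multiplying both sides by 27: x ≡ 27·33 = 891 ≡ 3 (mod 37).
Check: 11·3 = 33 = 0·37 + 33.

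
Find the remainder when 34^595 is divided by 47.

Square-and-reduce mod 47: 34^1≡34, 34^2≡28, 34^4≡32, 34^8≡37, 34^16≡6, 34^32≡36, 34^64≡27, 34^128≡24, 34^256≡12, 34^512≡3.
Since 595 = 1 + 2 + 16 + 64 + 512 in binary, 34^595 ≡ 34·28·6·27·3 ≡ 4 (mod 47).

4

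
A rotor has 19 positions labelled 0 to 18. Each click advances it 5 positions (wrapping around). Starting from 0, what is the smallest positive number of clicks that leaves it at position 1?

19 = 3·5 + 4
5 = 1·4 + 1
4 = 4·1 + 0
Back-substituting gives 5·4 ≡ 1 (mod 19).

4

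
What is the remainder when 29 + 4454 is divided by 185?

4454 mod 185 = 14 (since 24·185 = 4440).
(29 + 14) mod 185 = 43.

43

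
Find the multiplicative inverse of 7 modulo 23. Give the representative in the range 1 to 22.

10

23 = 3·7 + 2
7 = 3·2 + 1
2 = 2·1 + 0
Back-substituting gives 7·10 ≡ 1 (mod 23).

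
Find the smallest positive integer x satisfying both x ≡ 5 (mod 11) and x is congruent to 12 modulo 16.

Since 16·9 ≡ 1 (mod 11), take x = 12 + 16·((5−12)·9 mod 11) = 12 + 16·3 = 60.
Check: 60 mod 11 = 5, 60 mod 16 = 12.

60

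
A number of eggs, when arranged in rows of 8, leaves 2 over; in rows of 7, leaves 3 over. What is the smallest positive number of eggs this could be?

10

x ≡ 3 (mod 7) gives x ∈ {3, 10}.
The first of these with x mod 8 = 2 is 10.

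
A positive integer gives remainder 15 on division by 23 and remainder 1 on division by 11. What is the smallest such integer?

199

x ≡ 1 (mod 11) gives x ∈ {1, 12, 23, 34, 45, 56, 67, 78, …}.
The first of these with x mod 23 = 15 is 199.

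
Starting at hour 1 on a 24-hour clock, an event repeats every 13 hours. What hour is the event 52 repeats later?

52·13 = 676.
676 mod 24 = 4 (since 28·24 = 672).
(1 + 4) mod 24 = 5.

5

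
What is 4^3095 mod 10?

4

Powers of 4 mod 10 repeat with period 2: 4, 6.
3095 mod 2 = 1, so the last digit matches 4^1 = 4.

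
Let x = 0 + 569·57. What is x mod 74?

569·57 = 32433.
32433 − 438·74 = 21, so 32433 ≡ 21 (mod 74).
(0 + 21) mod 74 = 21.

21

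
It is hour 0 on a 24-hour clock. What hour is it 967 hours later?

Dividing 967 by 24 gives quotient 40 and remainder 7.
(0 + 7) mod 24 = 7.

7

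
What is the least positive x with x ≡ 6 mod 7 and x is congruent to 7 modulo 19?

x ≡ 6 (mod 7) gives x ∈ {6, 13, 20, 27, 34, 41, 48, 55, …}.
The first of these with x mod 19 = 7 is 83.

83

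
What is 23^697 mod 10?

The units digit of 23^n cycles with period 4: 3, 9, 7, 1, …
697 mod 4 = 1, so the last digit matches 3^1 = 3.

3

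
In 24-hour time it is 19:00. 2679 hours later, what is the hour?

10

2679 = 111·24 + 15, so 2679 mod 24 = 15.
(19 + 15) mod 24 = 10.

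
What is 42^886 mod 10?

Last digits of 2^n: 2, 4, 8, 6 (period 4).
886 mod 4 = 2, so the last digit matches 2^2 = 4.

4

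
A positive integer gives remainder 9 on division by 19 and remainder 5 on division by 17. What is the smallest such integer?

294

x ≡ 5 (mod 17) gives x ∈ {5, 22, 39, 56, 73, 90, 107, 124, …}.
The first of these with x mod 19 = 9 is 294.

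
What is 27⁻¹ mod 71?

50

71 = 2·27 + 17
27 = 1·17 + 10
17 = 1·10 + 7
10 = 1·7 + 3
7 = 2·3 + 1
3 = 3·1 + 0
Back-substituting gives 27·50 ≡ 1 (mod 71).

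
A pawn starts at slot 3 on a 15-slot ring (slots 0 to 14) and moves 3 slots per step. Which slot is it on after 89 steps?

0

89·3 = 267.
267 mod 15 = 12 (since 17·15 = 255).
(3 + 12) mod 15 = 0.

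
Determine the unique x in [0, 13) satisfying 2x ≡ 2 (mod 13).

1

The inverse of 2 mod 13 is 7 (since 2·7 = 14 ≡ 1).
So x ≡ 7·2 = 14 ≡ 1 (mod 13).
Check: 2·1 = 2 = 0·13 + 2.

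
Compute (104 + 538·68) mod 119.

36

538·68 = 36584.
36584 = 307·119 + 51, so 36584 mod 119 = 51.
(104 + 51) mod 119 = 36.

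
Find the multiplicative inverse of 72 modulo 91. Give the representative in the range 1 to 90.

67

72·67 = 4824 = 53·91 + 1, so 72⁻¹ ≡ 67 (mod 91).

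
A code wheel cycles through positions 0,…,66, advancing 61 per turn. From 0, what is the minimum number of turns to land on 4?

The inverse of 61 mod 67 is 11 (since 61·11 = 671 ≡ 1).
So x ≡ 11·4 = 44 ≡ 44 (mod 67).

44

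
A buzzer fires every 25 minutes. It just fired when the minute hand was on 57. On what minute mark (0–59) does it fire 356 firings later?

356·25 = 8900.
8900 = 148·60 + 20, so 8900 mod 60 = 20.
(57 + 20) mod 60 = 17.

17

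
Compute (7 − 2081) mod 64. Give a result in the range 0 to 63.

2081 mod 64 = 33 (since 32·64 = 2048).
(7 − 33) mod 64 = 38.

38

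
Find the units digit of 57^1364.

Last digits of 7^n: 7, 9, 3, 1 (period 4).
1364 leaves remainder 0 on division by 4, so 57^1364 ends in 1.

1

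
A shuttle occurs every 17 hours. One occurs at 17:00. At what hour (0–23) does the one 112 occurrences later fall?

112·17 = 1904.
Dividing 1904 by 24 gives quotient 79 and remainder 8.
(17 + 8) mod 24 = 1.

1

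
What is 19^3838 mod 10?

Powers of 9 mod 10 repeat with period 2: 9, 1.
3838 mod 2 = 0, so the last digit matches 9^2 = 1.

1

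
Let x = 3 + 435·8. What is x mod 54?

27

435·8 = 3480.
3480 mod 54 = 24 (since 64·54 = 3456).
(3 + 24) mod 54 = 27.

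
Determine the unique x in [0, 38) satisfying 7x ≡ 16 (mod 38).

7⁻¹ ≡ 11 (mod 38) because 7·11 = 77 = 2·38 + 1.
Multiplying both sides by 11: x ≡ 11·16 = 176 ≡ 24 (mod 38).

24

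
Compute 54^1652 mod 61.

12

Successive squares of 54 mod 61: 54^1≡54, 54^2≡49, 54^4≡22, 54^8≡57, 54^16≡16, 54^32≡12, 54^64≡22, 54^128≡57, 54^256≡16, 54^512≡12, 54^1024≡22.
Since 1652 = 4 + 16 + 32 + 64 + 512 + 1024 in binary, 54^1652 ≡ 22·16·12·22·12·22 ≡ 12 (mod 61).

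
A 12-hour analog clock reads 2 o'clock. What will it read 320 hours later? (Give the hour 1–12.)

10

320 mod 12 = 8 (since 26·12 = 312).
2 + 8 → 10 on a 12-hour dial.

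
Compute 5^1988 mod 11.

4

Square-and-reduce mod 11: 5^1≡5, 5^2≡3, 5^4≡9, 5^8≡4, 5^16≡5, 5^32≡3, 5^64≡9, 5^128≡4, 5^256≡5, 5^512≡3, 5^1024≡9.
1988 = 4 + 64 + 128 + 256 + 512 + 1024, so 5^1988 ≡ 9·9·4·5·3·9 ≡ 4 (mod 11).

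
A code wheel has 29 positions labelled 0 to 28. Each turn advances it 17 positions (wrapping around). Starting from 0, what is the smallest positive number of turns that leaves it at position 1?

12

29 = 1·17 + 12
17 = 1·12 + 5
12 = 2·5 + 2
5 = 2·2 + 1
2 = 2·1 + 0
Back-substituting gives 17·12 ≡ 1 (mod 29).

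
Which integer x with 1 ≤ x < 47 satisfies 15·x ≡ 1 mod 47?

15·22 = 330 = 7·47 + 1, so 15⁻¹ ≡ 22 (mod 47).

22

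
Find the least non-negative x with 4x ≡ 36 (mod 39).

4⁻¹ ≡ 10 (mod 39) because 4·10 = 40 = 1·39 + 1.
Multiplying both sides by 10: x ≡ 10·36 = 360 ≡ 9 (mod 39).

9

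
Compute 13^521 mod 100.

13

Successive squares of 13 mod 100: 13^1≡13, 13^2≡69, 13^4≡61, 13^8≡21, 13^16≡41, 13^32≡81, 13^64≡61, 13^128≡21, 13^256≡41, 13^512≡81.
Since 521 = 1 + 8 + 512 in binary, 13^521 ≡ 13·21·81 ≡ 13 (mod 100).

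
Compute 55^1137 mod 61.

24

By repeated squaring mod 61: 55^1≡55, 55^2≡36, 55^4≡15, 55^8≡42, 55^16≡56, 55^32≡25, 55^64≡15, 55^128≡42, 55^256≡56, 55^512≡25, 55^1024≡15.
Since 1137 = 1 + 16 + 32 + 64 + 1024 in binary, 55^1137 ≡ 55·56·25·15·15 ≡ 24 (mod 61).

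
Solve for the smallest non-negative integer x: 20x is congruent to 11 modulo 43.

The inverse of 20 mod 43 is 28 (since 20·28 = 560 ≡ 1).
Multiplying both sides by 28: x ≡ 28·11 = 308 ≡ 7 (mod 43).

7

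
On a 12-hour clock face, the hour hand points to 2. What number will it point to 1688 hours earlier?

6

1688 = 140·12 + 8, so 1688 mod 12 = 8.
2 − 8 → 6 on a 12-hour dial.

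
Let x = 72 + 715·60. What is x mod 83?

61

715·60 = 42900.
42900 = 516·83 + 72, so 42900 mod 83 = 72.
(72 + 72) mod 83 = 61.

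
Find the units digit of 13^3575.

Last digits of 3^n: 3, 9, 7, 1 (period 4).
3575 leaves remainder 3 on division by 4, so 13^3575 ends in 7.

7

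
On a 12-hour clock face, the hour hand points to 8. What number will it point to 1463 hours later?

Dividing 1463 by 12 gives quotient 121 and remainder 11.
8 + 11 → 7 on a 12-hour dial.

7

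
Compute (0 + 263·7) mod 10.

1

263·7 = 1841.
1841 = 184·10 + 1, so 1841 mod 10 = 1.
(0 + 1) mod 10 = 1.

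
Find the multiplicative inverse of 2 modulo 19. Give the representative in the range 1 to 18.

10

2·10 = 20 = 1·19 + 1, so 2⁻¹ ≡ 10 (mod 19).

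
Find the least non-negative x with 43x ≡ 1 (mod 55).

The inverse of 43 mod 55 is 32 (since 43·32 = 1376 ≡ 1).
Multiplying both sides by 32: x ≡ 32·1 = 32 ≡ 32 (mod 55).

32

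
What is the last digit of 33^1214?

The units digit of 33^n cycles with period 4: 3, 9, 7, 1, …
1214 mod 4 = 2, so the last digit matches 3^2 = 9.

9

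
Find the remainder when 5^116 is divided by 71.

5

Successive squares of 5 mod 71: 5^1≡5, 5^2≡25, 5^4≡57, 5^8≡54, 5^16≡5, 5^32≡25, 5^64≡57.
Since 116 = 4 + 16 + 32 + 64 in binary, 5^116 ≡ 57·5·25·57 ≡ 5 (mod 71).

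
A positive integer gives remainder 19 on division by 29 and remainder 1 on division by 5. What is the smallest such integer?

x ≡ 1 (mod 5) gives x ∈ {1, 6, 11, 16, 21, 26, 31, 36, …}.
The first of these with x mod 29 = 19 is 106.

106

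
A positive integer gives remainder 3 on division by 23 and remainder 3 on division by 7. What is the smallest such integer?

3

Since 7·10 ≡ 1 (mod 23), take x = 3 + 7·((3−3)·10 mod 23) = 3 + 7·0 = 3.
Check: 3 mod 23 = 3, 3 mod 7 = 3.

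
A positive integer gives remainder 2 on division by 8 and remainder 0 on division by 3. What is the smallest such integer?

x ≡ 0 (mod 3) gives x ∈ {0, 3, 6, 9, 12, 15, 18}.
The first of these with x mod 8 = 2 is 18.

18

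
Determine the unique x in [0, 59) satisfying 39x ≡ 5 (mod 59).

The inverse of 39 mod 59 is 56 (since 39·56 = 2184 ≡ 1).
So x ≡ 56·5 = 280 ≡ 44 (mod 59).
Check: 39·44 = 1716 = 29·59 + 5.

44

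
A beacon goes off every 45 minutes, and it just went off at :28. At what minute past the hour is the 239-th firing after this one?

239·45 = 10755.
Dividing 10755 by 60 gives quotient 179 and remainder 15.
(28 + 15) mod 60 = 43.

43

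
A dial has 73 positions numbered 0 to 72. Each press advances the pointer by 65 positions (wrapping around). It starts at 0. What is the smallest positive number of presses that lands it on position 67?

The inverse of 65 mod 73 is 9 (since 65·9 = 585 ≡ 1).
Multiplying both sides by 9: x ≡ 9·67 = 603 ≡ 19 (mod 73).
Check: 65·19 = 1235 = 16·73 + 67.

19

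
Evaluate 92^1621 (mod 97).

56

By repeated squaring mod 97: 92^1≡92, 92^2≡25, 92^4≡43, 92^8≡6, 92^16≡36, 92^32≡35, 92^64≡61, 92^128≡35, 92^256≡61, 92^512≡35, 92^1024≡61.
1621 = 1 + 4 + 16 + 64 + 512 + 1024, so 92^1621 ≡ 92·43·36·61·35·61 ≡ 56 (mod 97).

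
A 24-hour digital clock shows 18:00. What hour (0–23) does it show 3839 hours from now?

3839 − 159·24 = 23, so 3839 ≡ 23 (mod 24).
(18 + 23) mod 24 = 17.

17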